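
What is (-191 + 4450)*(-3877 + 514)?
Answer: -14323017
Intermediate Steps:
(-191 + 4450)*(-3877 + 514) = 4259*(-3363) = -14323017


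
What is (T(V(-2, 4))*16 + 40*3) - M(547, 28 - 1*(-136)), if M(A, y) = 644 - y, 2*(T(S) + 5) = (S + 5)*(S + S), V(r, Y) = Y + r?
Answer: -216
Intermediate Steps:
T(S) = -5 + S*(5 + S) (T(S) = -5 + ((S + 5)*(S + S))/2 = -5 + ((5 + S)*(2*S))/2 = -5 + (2*S*(5 + S))/2 = -5 + S*(5 + S))
(T(V(-2, 4))*16 + 40*3) - M(547, 28 - 1*(-136)) = ((-5 + (4 - 2)² + 5*(4 - 2))*16 + 40*3) - (644 - (28 - 1*(-136))) = ((-5 + 2² + 5*2)*16 + 120) - (644 - (28 + 136)) = ((-5 + 4 + 10)*16 + 120) - (644 - 1*164) = (9*16 + 120) - (644 - 164) = (144 + 120) - 1*480 = 264 - 480 = -216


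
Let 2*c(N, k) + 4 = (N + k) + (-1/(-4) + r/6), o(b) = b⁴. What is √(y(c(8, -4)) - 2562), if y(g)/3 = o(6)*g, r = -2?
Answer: 2*I*√681 ≈ 52.192*I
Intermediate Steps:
c(N, k) = -49/24 + N/2 + k/2 (c(N, k) = -2 + ((N + k) + (-1/(-4) - 2/6))/2 = -2 + ((N + k) + (-1*(-¼) - 2*⅙))/2 = -2 + ((N + k) + (¼ - ⅓))/2 = -2 + ((N + k) - 1/12)/2 = -2 + (-1/12 + N + k)/2 = -2 + (-1/24 + N/2 + k/2) = -49/24 + N/2 + k/2)
y(g) = 3888*g (y(g) = 3*(6⁴*g) = 3*(1296*g) = 3888*g)
√(y(c(8, -4)) - 2562) = √(3888*(-49/24 + (½)*8 + (½)*(-4)) - 2562) = √(3888*(-49/24 + 4 - 2) - 2562) = √(3888*(-1/24) - 2562) = √(-162 - 2562) = √(-2724) = 2*I*√681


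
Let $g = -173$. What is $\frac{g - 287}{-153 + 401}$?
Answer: $- \frac{115}{62} \approx -1.8548$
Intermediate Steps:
$\frac{g - 287}{-153 + 401} = \frac{-173 - 287}{-153 + 401} = - \frac{460}{248} = \left(-460\right) \frac{1}{248} = - \frac{115}{62}$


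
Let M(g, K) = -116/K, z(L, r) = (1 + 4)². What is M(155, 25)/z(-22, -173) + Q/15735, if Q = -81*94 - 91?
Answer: -1328177/1966875 ≈ -0.67527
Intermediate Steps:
z(L, r) = 25 (z(L, r) = 5² = 25)
Q = -7705 (Q = -7614 - 91 = -7705)
M(155, 25)/z(-22, -173) + Q/15735 = -116/25/25 - 7705/15735 = -116*1/25*(1/25) - 7705*1/15735 = -116/25*1/25 - 1541/3147 = -116/625 - 1541/3147 = -1328177/1966875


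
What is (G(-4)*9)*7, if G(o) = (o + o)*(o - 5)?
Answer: 4536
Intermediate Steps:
G(o) = 2*o*(-5 + o) (G(o) = (2*o)*(-5 + o) = 2*o*(-5 + o))
(G(-4)*9)*7 = ((2*(-4)*(-5 - 4))*9)*7 = ((2*(-4)*(-9))*9)*7 = (72*9)*7 = 648*7 = 4536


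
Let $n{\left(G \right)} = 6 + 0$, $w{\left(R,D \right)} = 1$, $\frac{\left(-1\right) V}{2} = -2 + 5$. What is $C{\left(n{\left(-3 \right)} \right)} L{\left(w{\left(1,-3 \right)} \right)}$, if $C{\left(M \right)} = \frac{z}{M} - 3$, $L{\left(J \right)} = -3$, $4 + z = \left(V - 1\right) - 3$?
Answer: $16$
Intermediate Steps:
$V = -6$ ($V = - 2 \left(-2 + 5\right) = \left(-2\right) 3 = -6$)
$z = -14$ ($z = -4 - 10 = -14$)
$n{\left(G \right)} = 6$
$C{\left(M \right)} = -3 - \frac{14}{M}$ ($C{\left(M \right)} = - \frac{14}{M} - 3 = -3 - \frac{14}{M}$)
$C{\left(n{\left(-3 \right)} \right)} L{\left(w{\left(1,-3 \right)} \right)} = \left(-3 - \frac{14}{6}\right) \left(-3\right) = \left(-3 - \frac{7}{3}\right) \left(-3\right) = \left(- \frac{16}{3}\right) \left(-3\right) = 16$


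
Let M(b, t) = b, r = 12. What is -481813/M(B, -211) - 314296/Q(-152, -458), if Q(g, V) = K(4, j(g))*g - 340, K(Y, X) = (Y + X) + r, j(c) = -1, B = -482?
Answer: 353460183/315710 ≈ 1119.6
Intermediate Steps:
K(Y, X) = 12 + X + Y (K(Y, X) = (Y + X) + 12 = (X + Y) + 12 = 12 + X + Y)
Q(g, V) = -340 + 15*g (Q(g, V) = (12 - 1 + 4)*g - 340 = 15*g - 340 = -340 + 15*g)
-481813/M(B, -211) - 314296/Q(-152, -458) = -481813/(-482) - 314296/(-340 + 15*(-152)) = -481813*(-1/482) - 314296/(-340 - 2280) = 481813/482 - 314296/(-2620) = 481813/482 - 314296*(-1/2620) = 481813/482 + 78574/655 = 353460183/315710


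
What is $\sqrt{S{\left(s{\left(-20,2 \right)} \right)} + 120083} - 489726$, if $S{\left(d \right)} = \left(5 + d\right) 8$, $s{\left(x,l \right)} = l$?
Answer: $-489726 + \sqrt{120139} \approx -4.8938 \cdot 10^{5}$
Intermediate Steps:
$S{\left(d \right)} = 40 + 8 d$
$\sqrt{S{\left(s{\left(-20,2 \right)} \right)} + 120083} - 489726 = \sqrt{\left(40 + 8 \cdot 2\right) + 120083} - 489726 = \sqrt{\left(40 + 16\right) + 120083} - 489726 = \sqrt{56 + 120083} - 489726 = \sqrt{120139} - 489726 = -489726 + \sqrt{120139}$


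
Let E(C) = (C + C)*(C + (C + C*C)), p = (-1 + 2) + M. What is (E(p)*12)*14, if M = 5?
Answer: 96768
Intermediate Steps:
p = 6 (p = (-1 + 2) + 5 = 1 + 5 = 6)
E(C) = 2*C*(C² + 2*C) (E(C) = (2*C)*(C + (C + C²)) = (2*C)*(C² + 2*C) = 2*C*(C² + 2*C))
(E(p)*12)*14 = ((2*6²*(2 + 6))*12)*14 = ((2*36*8)*12)*14 = (576*12)*14 = 6912*14 = 96768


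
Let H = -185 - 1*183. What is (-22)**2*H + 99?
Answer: -178013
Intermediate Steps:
H = -368 (H = -185 - 183 = -368)
(-22)**2*H + 99 = (-22)**2*(-368) + 99 = 484*(-368) + 99 = -178112 + 99 = -178013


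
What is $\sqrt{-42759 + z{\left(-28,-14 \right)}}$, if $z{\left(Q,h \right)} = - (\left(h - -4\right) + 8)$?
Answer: $13 i \sqrt{253} \approx 206.78 i$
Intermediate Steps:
$z{\left(Q,h \right)} = -12 - h$ ($z{\left(Q,h \right)} = - (\left(h + 4\right) + 8) = - (\left(4 + h\right) + 8) = - (12 + h) = -12 - h$)
$\sqrt{-42759 + z{\left(-28,-14 \right)}} = \sqrt{-42759 - -2} = \sqrt{-42759 + \left(-12 + 14\right)} = \sqrt{-42759 + 2} = \sqrt{-42757} = 13 i \sqrt{253}$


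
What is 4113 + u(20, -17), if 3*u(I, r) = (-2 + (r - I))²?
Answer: 4620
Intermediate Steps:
u(I, r) = (-2 + r - I)²/3 (u(I, r) = (-2 + (r - I))²/3 = (-2 + r - I)²/3)
4113 + u(20, -17) = 4113 + (2 + 20 - 1*(-17))²/3 = 4113 + (2 + 20 + 17)²/3 = 4113 + (⅓)*39² = 4113 + (⅓)*1521 = 4113 + 507 = 4620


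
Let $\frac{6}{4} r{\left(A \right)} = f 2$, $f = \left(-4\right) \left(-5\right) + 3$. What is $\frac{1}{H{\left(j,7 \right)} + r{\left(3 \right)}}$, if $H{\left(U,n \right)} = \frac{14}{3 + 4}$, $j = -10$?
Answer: $\frac{3}{98} \approx 0.030612$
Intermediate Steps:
$f = 23$ ($f = 20 + 3 = 23$)
$r{\left(A \right)} = \frac{92}{3}$ ($r{\left(A \right)} = \frac{2 \cdot 23 \cdot 2}{3} = \frac{2}{3} \cdot 46 = \frac{92}{3}$)
$H{\left(U,n \right)} = 2$ ($H{\left(U,n \right)} = \frac{14}{7} = 14 \cdot \frac{1}{7} = 2$)
$\frac{1}{H{\left(j,7 \right)} + r{\left(3 \right)}} = \frac{1}{2 + \frac{92}{3}} = \frac{1}{\frac{98}{3}} = \frac{3}{98}$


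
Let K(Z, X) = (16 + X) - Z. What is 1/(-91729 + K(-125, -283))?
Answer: -1/91871 ≈ -1.0885e-5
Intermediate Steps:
K(Z, X) = 16 + X - Z
1/(-91729 + K(-125, -283)) = 1/(-91729 + (16 - 283 - 1*(-125))) = 1/(-91729 + (16 - 283 + 125)) = 1/(-91729 - 142) = 1/(-91871) = -1/91871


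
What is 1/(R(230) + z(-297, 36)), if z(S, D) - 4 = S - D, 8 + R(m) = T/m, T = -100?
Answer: -23/7761 ≈ -0.0029635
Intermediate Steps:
R(m) = -8 - 100/m
z(S, D) = 4 + S - D (z(S, D) = 4 + (S - D) = 4 + S - D)
1/(R(230) + z(-297, 36)) = 1/((-8 - 100/230) + (4 - 297 - 1*36)) = 1/((-8 - 100*1/230) + (4 - 297 - 36)) = 1/((-8 - 10/23) - 329) = 1/(-194/23 - 329) = 1/(-7761/23) = -23/7761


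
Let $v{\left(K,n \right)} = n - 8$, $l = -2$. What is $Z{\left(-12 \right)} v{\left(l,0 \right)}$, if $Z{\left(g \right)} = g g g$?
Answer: $13824$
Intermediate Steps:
$v{\left(K,n \right)} = -8 + n$ ($v{\left(K,n \right)} = n - 8 = -8 + n$)
$Z{\left(g \right)} = g^{3}$ ($Z{\left(g \right)} = g^{2} g = g^{3}$)
$Z{\left(-12 \right)} v{\left(l,0 \right)} = \left(-12\right)^{3} \left(-8 + 0\right) = \left(-1728\right) \left(-8\right) = 13824$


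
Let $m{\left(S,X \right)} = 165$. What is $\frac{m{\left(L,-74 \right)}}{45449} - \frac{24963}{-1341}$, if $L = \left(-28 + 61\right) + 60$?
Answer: $\frac{378254884}{20315703} \approx 18.619$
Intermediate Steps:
$L = 93$ ($L = 33 + 60 = 93$)
$\frac{m{\left(L,-74 \right)}}{45449} - \frac{24963}{-1341} = \frac{165}{45449} - \frac{24963}{-1341} = 165 \cdot \frac{1}{45449} - - \frac{8321}{447} = \frac{165}{45449} + \frac{8321}{447} = \frac{378254884}{20315703}$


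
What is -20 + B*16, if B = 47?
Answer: 732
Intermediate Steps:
-20 + B*16 = -20 + 47*16 = -20 + 752 = 732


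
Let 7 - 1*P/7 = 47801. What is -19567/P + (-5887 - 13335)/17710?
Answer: -18895473/18400690 ≈ -1.0269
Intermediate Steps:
P = -334558 (P = 49 - 7*47801 = 49 - 334607 = -334558)
-19567/P + (-5887 - 13335)/17710 = -19567/(-334558) + (-5887 - 13335)/17710 = -19567*(-1/334558) - 19222*1/17710 = 19567/334558 - 1373/1265 = -18895473/18400690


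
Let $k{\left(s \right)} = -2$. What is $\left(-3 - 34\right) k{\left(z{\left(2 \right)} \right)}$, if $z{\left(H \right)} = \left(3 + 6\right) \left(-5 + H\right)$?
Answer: $74$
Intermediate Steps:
$z{\left(H \right)} = -45 + 9 H$ ($z{\left(H \right)} = 9 \left(-5 + H\right) = -45 + 9 H$)
$\left(-3 - 34\right) k{\left(z{\left(2 \right)} \right)} = \left(-3 - 34\right) \left(-2\right) = \left(-37\right) \left(-2\right) = 74$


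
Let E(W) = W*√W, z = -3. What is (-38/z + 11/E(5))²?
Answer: 181589/1125 + 836*√5/75 ≈ 186.34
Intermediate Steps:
E(W) = W^(3/2)
(-38/z + 11/E(5))² = (-38/(-3) + 11/(5^(3/2)))² = (-38*(-⅓) + 11/((5*√5)))² = (38/3 + 11*(√5/25))² = (38/3 + 11*√5/25)²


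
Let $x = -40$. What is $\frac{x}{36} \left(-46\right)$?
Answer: $\frac{460}{9} \approx 51.111$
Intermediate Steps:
$\frac{x}{36} \left(-46\right) = - \frac{40}{36} \left(-46\right) = \left(-40\right) \frac{1}{36} \left(-46\right) = \left(- \frac{10}{9}\right) \left(-46\right) = \frac{460}{9}$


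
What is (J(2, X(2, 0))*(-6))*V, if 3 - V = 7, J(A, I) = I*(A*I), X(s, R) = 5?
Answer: 1200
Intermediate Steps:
J(A, I) = A*I²
V = -4 (V = 3 - 1*7 = 3 - 7 = -4)
(J(2, X(2, 0))*(-6))*V = ((2*5²)*(-6))*(-4) = ((2*25)*(-6))*(-4) = (50*(-6))*(-4) = -300*(-4) = 1200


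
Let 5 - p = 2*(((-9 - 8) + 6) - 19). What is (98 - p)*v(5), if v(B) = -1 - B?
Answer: -198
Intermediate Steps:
p = 65 (p = 5 - 2*(((-9 - 8) + 6) - 19) = 5 - 2*((-17 + 6) - 19) = 5 - 2*(-11 - 19) = 5 - 2*(-30) = 5 - 1*(-60) = 5 + 60 = 65)
(98 - p)*v(5) = (98 - 1*65)*(-1 - 1*5) = (98 - 65)*(-1 - 5) = 33*(-6) = -198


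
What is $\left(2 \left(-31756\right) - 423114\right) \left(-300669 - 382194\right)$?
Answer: $332298890238$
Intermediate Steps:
$\left(2 \left(-31756\right) - 423114\right) \left(-300669 - 382194\right) = \left(-63512 - 423114\right) \left(-682863\right) = \left(-486626\right) \left(-682863\right) = 332298890238$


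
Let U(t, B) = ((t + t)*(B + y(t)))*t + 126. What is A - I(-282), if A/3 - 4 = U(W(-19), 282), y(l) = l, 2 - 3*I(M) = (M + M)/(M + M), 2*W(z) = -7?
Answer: 250313/12 ≈ 20859.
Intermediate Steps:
W(z) = -7/2 (W(z) = (1/2)*(-7) = -7/2)
I(M) = 1/3 (I(M) = 2/3 - (M + M)/(3*(M + M)) = 2/3 - 2*M/(3*(2*M)) = 2/3 - 2*M*1/(2*M)/3 = 2/3 - 1/3*1 = 2/3 - 1/3 = 1/3)
U(t, B) = 126 + 2*t**2*(B + t) (U(t, B) = ((t + t)*(B + t))*t + 126 = ((2*t)*(B + t))*t + 126 = (2*t*(B + t))*t + 126 = 2*t**2*(B + t) + 126 = 126 + 2*t**2*(B + t))
A = 83439/4 (A = 12 + 3*(126 + 2*(-7/2)**3 + 2*282*(-7/2)**2) = 12 + 3*(126 + 2*(-343/8) + 2*282*(49/4)) = 12 + 3*(126 - 343/4 + 6909) = 12 + 3*(27797/4) = 12 + 83391/4 = 83439/4 ≈ 20860.)
A - I(-282) = 83439/4 - 1*1/3 = 83439/4 - 1/3 = 250313/12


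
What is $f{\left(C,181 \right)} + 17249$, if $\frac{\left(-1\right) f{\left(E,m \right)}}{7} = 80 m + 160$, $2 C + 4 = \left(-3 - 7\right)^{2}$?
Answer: $-85231$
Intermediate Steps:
$C = 48$ ($C = -2 + \frac{\left(-3 - 7\right)^{2}}{2} = -2 + \frac{\left(-10\right)^{2}}{2} = -2 + \frac{1}{2} \cdot 100 = -2 + 50 = 48$)
$f{\left(E,m \right)} = -1120 - 560 m$ ($f{\left(E,m \right)} = - 7 \left(80 m + 160\right) = - 7 \left(160 + 80 m\right) = -1120 - 560 m$)
$f{\left(C,181 \right)} + 17249 = \left(-1120 - 101360\right) + 17249 = -102480 + 17249 = -85231$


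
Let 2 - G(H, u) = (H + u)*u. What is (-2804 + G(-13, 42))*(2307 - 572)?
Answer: -6974700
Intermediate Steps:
G(H, u) = 2 - u*(H + u) (G(H, u) = 2 - (H + u)*u = 2 - u*(H + u))
(-2804 + G(-13, 42))*(2307 - 572) = (-2804 + (2 - 1*42² - 1*(-13)*42))*(2307 - 572) = (-2804 + (2 - 1*1764 + 546))*1735 = (-2804 + (2 - 1764 + 546))*1735 = (-2804 - 1216)*1735 = -4020*1735 = -6974700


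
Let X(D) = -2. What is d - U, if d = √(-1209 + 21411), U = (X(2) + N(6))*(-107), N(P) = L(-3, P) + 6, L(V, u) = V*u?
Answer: -1498 + √20202 ≈ -1355.9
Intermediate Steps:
N(P) = 6 - 3*P (N(P) = -3*P + 6 = 6 - 3*P)
U = 1498 (U = (-2 + (6 - 3*6))*(-107) = (-2 + (6 - 18))*(-107) = (-2 - 12)*(-107) = -14*(-107) = 1498)
d = √20202 ≈ 142.13
d - U = √20202 - 1*1498 = √20202 - 1498 = -1498 + √20202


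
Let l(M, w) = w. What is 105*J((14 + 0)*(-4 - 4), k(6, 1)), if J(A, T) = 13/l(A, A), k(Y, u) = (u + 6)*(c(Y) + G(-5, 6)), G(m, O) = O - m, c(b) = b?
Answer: -195/16 ≈ -12.188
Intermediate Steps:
k(Y, u) = (6 + u)*(11 + Y) (k(Y, u) = (u + 6)*(Y + (6 - 1*(-5))) = (6 + u)*(Y + (6 + 5)) = (6 + u)*(Y + 11) = (6 + u)*(11 + Y))
J(A, T) = 13/A
105*J((14 + 0)*(-4 - 4), k(6, 1)) = 105*(13/(((14 + 0)*(-4 - 4)))) = 105*(13/((14*(-8)))) = 105*(13/(-112)) = 105*(13*(-1/112)) = 105*(-13/112) = -195/16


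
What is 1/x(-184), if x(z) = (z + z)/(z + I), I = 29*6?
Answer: 5/184 ≈ 0.027174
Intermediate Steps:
I = 174
x(z) = 2*z/(174 + z) (x(z) = (z + z)/(z + 174) = (2*z)/(174 + z) = 2*z/(174 + z))
1/x(-184) = 1/(2*(-184)/(174 - 184)) = 1/(2*(-184)/(-10)) = 1/(2*(-184)*(-1/10)) = 1/(184/5) = 5/184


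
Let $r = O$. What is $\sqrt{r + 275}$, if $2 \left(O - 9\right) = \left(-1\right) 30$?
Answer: $\sqrt{269} \approx 16.401$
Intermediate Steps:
$O = -6$ ($O = 9 + \frac{\left(-1\right) 30}{2} = 9 + \frac{1}{2} \left(-30\right) = 9 - 15 = -6$)
$r = -6$
$\sqrt{r + 275} = \sqrt{-6 + 275} = \sqrt{269}$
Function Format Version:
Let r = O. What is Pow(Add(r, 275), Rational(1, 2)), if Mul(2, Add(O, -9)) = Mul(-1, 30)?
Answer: Pow(269, Rational(1, 2)) ≈ 16.401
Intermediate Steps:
O = -6 (O = Add(9, Mul(Rational(1, 2), Mul(-1, 30))) = Add(9, Mul(Rational(1, 2), -30)) = Add(9, -15) = -6)
r = -6
Pow(Add(r, 275), Rational(1, 2)) = Pow(Add(-6, 275), Rational(1, 2)) = Pow(269, Rational(1, 2))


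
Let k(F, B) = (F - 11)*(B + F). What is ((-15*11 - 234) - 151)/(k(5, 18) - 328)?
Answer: 275/233 ≈ 1.1803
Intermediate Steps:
k(F, B) = (-11 + F)*(B + F)
((-15*11 - 234) - 151)/(k(5, 18) - 328) = ((-15*11 - 234) - 151)/((5² - 11*18 - 11*5 + 18*5) - 328) = ((-165 - 234) - 151)/((25 - 198 - 55 + 90) - 328) = (-399 - 151)/(-138 - 328) = -550/(-466) = -550*(-1/466) = 275/233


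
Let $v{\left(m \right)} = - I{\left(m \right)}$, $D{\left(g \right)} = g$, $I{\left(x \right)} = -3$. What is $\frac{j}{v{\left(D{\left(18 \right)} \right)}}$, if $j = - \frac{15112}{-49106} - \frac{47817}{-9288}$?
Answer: $\frac{24923}{13704} \approx 1.8187$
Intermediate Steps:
$v{\left(m \right)} = 3$ ($v{\left(m \right)} = \left(-1\right) \left(-3\right) = 3$)
$j = \frac{24923}{4568}$ ($j = \left(-15112\right) \left(- \frac{1}{49106}\right) - - \frac{1771}{344} = \frac{7556}{24553} + \frac{1771}{344} = \frac{24923}{4568} \approx 5.456$)
$\frac{j}{v{\left(D{\left(18 \right)} \right)}} = \frac{24923}{4568 \cdot 3} = \frac{24923}{4568} \cdot \frac{1}{3} = \frac{24923}{13704}$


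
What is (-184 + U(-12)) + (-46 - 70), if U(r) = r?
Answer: -312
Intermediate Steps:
(-184 + U(-12)) + (-46 - 70) = (-184 - 12) + (-46 - 70) = -196 - 116 = -312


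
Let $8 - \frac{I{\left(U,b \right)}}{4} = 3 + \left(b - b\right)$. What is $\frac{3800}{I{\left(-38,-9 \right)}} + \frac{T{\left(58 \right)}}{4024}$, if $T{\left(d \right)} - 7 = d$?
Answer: $\frac{764625}{4024} \approx 190.02$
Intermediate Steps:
$T{\left(d \right)} = 7 + d$
$I{\left(U,b \right)} = 20$ ($I{\left(U,b \right)} = 32 - 4 \left(3 + \left(b - b\right)\right) = 32 - 4 \left(3 + 0\right) = 32 - 12 = 20$)
$\frac{3800}{I{\left(-38,-9 \right)}} + \frac{T{\left(58 \right)}}{4024} = \frac{3800}{20} + \frac{7 + 58}{4024} = 3800 \cdot \frac{1}{20} + 65 \cdot \frac{1}{4024} = 190 + \frac{65}{4024} = \frac{764625}{4024}$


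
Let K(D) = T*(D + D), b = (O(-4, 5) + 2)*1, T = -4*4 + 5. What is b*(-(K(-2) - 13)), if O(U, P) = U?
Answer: 62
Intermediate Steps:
T = -11 (T = -16 + 5 = -11)
b = -2 (b = (-4 + 2)*1 = -2*1 = -2)
K(D) = -22*D (K(D) = -11*(D + D) = -22*D)
b*(-(K(-2) - 13)) = -(-2)*(-22*(-2) - 13) = -(-2)*(44 - 13) = -(-2)*31 = -2*(-31) = 62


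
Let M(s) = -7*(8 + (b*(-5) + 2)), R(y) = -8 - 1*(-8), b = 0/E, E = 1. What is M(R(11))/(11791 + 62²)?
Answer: -14/3127 ≈ -0.0044771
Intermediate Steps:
b = 0 (b = 0/1 = 0*1 = 0)
R(y) = 0 (R(y) = -8 + 8 = 0)
M(s) = -70 (M(s) = -7*(8 + (0*(-5) + 2)) = -7*(8 + (0 + 2)) = -7*(8 + 2) = -7*10 = -70)
M(R(11))/(11791 + 62²) = -70/(11791 + 62²) = -70/(11791 + 3844) = -70/15635 = -70*1/15635 = -14/3127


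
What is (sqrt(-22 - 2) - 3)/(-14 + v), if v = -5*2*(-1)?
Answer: 3/4 - I*sqrt(6)/2 ≈ 0.75 - 1.2247*I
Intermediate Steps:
v = 10 (v = -10*(-1) = 10)
(sqrt(-22 - 2) - 3)/(-14 + v) = (sqrt(-22 - 2) - 3)/(-14 + 10) = (sqrt(-24) - 3)/(-4) = (2*I*sqrt(6) - 3)*(-1/4) = (-3 + 2*I*sqrt(6))*(-1/4) = 3/4 - I*sqrt(6)/2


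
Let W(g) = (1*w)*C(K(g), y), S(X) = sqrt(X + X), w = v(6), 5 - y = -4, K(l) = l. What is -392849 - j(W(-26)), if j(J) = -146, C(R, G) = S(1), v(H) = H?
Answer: -392703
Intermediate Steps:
y = 9 (y = 5 - 1*(-4) = 5 + 4 = 9)
w = 6
S(X) = sqrt(2)*sqrt(X) (S(X) = sqrt(2*X) = sqrt(2)*sqrt(X))
C(R, G) = sqrt(2) (C(R, G) = sqrt(2)*sqrt(1) = sqrt(2)*1 = sqrt(2))
W(g) = 6*sqrt(2) (W(g) = (1*6)*sqrt(2) = 6*sqrt(2))
-392849 - j(W(-26)) = -392849 - 1*(-146) = -392849 + 146 = -392703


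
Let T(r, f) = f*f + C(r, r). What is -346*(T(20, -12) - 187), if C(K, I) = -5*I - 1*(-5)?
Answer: 47748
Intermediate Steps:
C(K, I) = 5 - 5*I (C(K, I) = -5*I + 5 = 5 - 5*I)
T(r, f) = 5 + f**2 - 5*r (T(r, f) = f*f + (5 - 5*r) = f**2 + (5 - 5*r) = 5 + f**2 - 5*r)
-346*(T(20, -12) - 187) = -346*((5 + (-12)**2 - 5*20) - 187) = -346*((5 + 144 - 100) - 187) = -346*(49 - 187) = -346*(-138) = 47748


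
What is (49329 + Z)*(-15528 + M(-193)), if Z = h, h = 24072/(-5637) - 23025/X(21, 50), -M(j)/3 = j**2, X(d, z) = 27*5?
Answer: -35265621647150/5637 ≈ -6.2561e+9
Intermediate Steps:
X(d, z) = 135
M(j) = -3*j**2
h = -2956481/16911 (h = 24072/(-5637) - 23025/135 = 24072*(-1/5637) - 23025*1/135 = -8024/1879 - 1535/9 = -2956481/16911 ≈ -174.83)
Z = -2956481/16911 ≈ -174.83
(49329 + Z)*(-15528 + M(-193)) = (49329 - 2956481/16911)*(-15528 - 3*(-193)**2) = 831246238*(-15528 - 3*37249)/16911 = 831246238*(-15528 - 111747)/16911 = (831246238/16911)*(-127275) = -35265621647150/5637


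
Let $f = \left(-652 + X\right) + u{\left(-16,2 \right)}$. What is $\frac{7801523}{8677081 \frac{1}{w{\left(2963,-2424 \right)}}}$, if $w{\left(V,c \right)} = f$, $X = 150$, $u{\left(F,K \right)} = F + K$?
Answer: $- \frac{4025585868}{8677081} \approx -463.93$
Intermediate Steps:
$f = -516$ ($f = \left(-652 + 150\right) + \left(-16 + 2\right) = -502 - 14 = -516$)
$w{\left(V,c \right)} = -516$
$\frac{7801523}{8677081 \frac{1}{w{\left(2963,-2424 \right)}}} = \frac{7801523}{8677081 \frac{1}{-516}} = \frac{7801523}{8677081 \left(- \frac{1}{516}\right)} = \frac{7801523}{- \frac{8677081}{516}} = 7801523 \left(- \frac{516}{8677081}\right) = - \frac{4025585868}{8677081}$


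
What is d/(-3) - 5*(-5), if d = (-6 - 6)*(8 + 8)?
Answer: 89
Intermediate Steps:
d = -192 (d = -12*16 = -192)
d/(-3) - 5*(-5) = -192/(-3) - 5*(-5) = -192*(-⅓) + 25 = 64 + 25 = 89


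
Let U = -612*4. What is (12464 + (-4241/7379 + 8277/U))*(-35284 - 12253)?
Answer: -3566473653964123/6021264 ≈ -5.9231e+8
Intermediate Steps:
U = -2448
(12464 + (-4241/7379 + 8277/U))*(-35284 - 12253) = (12464 + (-4241/7379 + 8277/(-2448)))*(-35284 - 12253) = (12464 + (-4241*1/7379 + 8277*(-1/2448)))*(-47537) = (12464 + (-4241/7379 - 2759/816))*(-47537) = (12464 - 23819317/6021264)*(-47537) = (75025215179/6021264)*(-47537) = -3566473653964123/6021264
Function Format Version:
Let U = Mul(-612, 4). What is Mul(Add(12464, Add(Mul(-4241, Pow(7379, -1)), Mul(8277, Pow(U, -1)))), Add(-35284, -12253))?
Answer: Rational(-3566473653964123, 6021264) ≈ -5.9231e+8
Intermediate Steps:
U = -2448
Mul(Add(12464, Add(Mul(-4241, Pow(7379, -1)), Mul(8277, Pow(U, -1)))), Add(-35284, -12253)) = Mul(Add(12464, Add(Mul(-4241, Pow(7379, -1)), Mul(8277, Pow(-2448, -1)))), Add(-35284, -12253)) = Mul(Add(12464, Add(Mul(-4241, Rational(1, 7379)), Mul(8277, Rational(-1, 2448)))), -47537) = Mul(Add(12464, Add(Rational(-4241, 7379), Rational(-2759, 816))), -47537) = Mul(Add(12464, Rational(-23819317, 6021264)), -47537) = Mul(Rational(75025215179, 6021264), -47537) = Rational(-3566473653964123, 6021264)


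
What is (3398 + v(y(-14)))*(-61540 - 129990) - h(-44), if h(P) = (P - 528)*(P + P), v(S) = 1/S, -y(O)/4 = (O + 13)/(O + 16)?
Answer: -650965041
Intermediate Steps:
y(O) = -4*(13 + O)/(16 + O) (y(O) = -4*(O + 13)/(O + 16) = -4*(13 + O)/(16 + O))
h(P) = 2*P*(-528 + P) (h(P) = (-528 + P)*(2*P) = 2*P*(-528 + P))
(3398 + v(y(-14)))*(-61540 - 129990) - h(-44) = (3398 + 1/(4*(-13 - 1*(-14))/(16 - 14)))*(-61540 - 129990) - 2*(-44)*(-528 - 44) = (3398 + 1/(4*(-13 + 14)/2))*(-191530) - 2*(-44)*(-572) = (3398 + 1/(4*(½)*1))*(-191530) - 1*50336 = (3398 + 1/2)*(-191530) - 50336 = (3398 + ½)*(-191530) - 50336 = (6797/2)*(-191530) - 50336 = -650914705 - 50336 = -650965041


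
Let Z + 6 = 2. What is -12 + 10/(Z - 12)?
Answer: -101/8 ≈ -12.625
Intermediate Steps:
Z = -4 (Z = -6 + 2 = -4)
-12 + 10/(Z - 12) = -12 + 10/(-4 - 12) = -12 + 10/(-16) = -12 - 1/16*10 = -12 - 5/8 = -101/8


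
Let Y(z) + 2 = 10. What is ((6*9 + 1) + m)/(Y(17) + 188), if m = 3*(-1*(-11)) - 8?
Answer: 20/49 ≈ 0.40816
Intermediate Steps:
Y(z) = 8 (Y(z) = -2 + 10 = 8)
m = 25 (m = 3*11 - 8 = 33 - 8 = 25)
((6*9 + 1) + m)/(Y(17) + 188) = ((6*9 + 1) + 25)/(8 + 188) = ((54 + 1) + 25)/196 = (55 + 25)*(1/196) = 80*(1/196) = 20/49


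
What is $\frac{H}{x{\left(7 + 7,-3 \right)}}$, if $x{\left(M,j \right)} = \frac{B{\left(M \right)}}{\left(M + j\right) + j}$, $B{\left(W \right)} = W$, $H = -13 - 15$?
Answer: $-16$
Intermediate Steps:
$H = -28$
$x{\left(M,j \right)} = \frac{M}{M + 2 j}$ ($x{\left(M,j \right)} = \frac{M}{\left(M + j\right) + j} = \frac{M}{M + 2 j}$)
$\frac{H}{x{\left(7 + 7,-3 \right)}} = \frac{1}{\left(7 + 7\right) \frac{1}{\left(7 + 7\right) + 2 \left(-3\right)}} \left(-28\right) = \frac{1}{14 \frac{1}{14 - 6}} \left(-28\right) = \frac{1}{14 \cdot \frac{1}{8}} \left(-28\right) = \frac{1}{\frac{7}{4}} \left(-28\right) = \frac{4}{7} \left(-28\right) = -16$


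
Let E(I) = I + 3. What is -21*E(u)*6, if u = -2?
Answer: -126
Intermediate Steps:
E(I) = 3 + I
-21*E(u)*6 = -21*(3 - 2)*6 = -21*1*6 = -21*6 = -126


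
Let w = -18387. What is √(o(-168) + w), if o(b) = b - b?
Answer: 9*I*√227 ≈ 135.6*I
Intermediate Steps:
o(b) = 0
√(o(-168) + w) = √(0 - 18387) = √(-18387) = 9*I*√227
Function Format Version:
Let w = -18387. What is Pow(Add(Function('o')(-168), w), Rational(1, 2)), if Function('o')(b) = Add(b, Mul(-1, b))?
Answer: Mul(9, I, Pow(227, Rational(1, 2))) ≈ Mul(135.60, I)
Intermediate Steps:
Function('o')(b) = 0
Pow(Add(Function('o')(-168), w), Rational(1, 2)) = Pow(Add(0, -18387), Rational(1, 2)) = Pow(-18387, Rational(1, 2)) = Mul(9, I, Pow(227, Rational(1, 2)))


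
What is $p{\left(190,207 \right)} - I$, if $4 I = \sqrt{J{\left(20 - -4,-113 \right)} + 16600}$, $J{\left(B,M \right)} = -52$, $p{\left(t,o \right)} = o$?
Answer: $207 - \frac{\sqrt{4137}}{2} \approx 174.84$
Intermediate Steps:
$I = \frac{\sqrt{4137}}{2}$ ($I = \frac{\sqrt{-52 + 16600}}{4} = \frac{\sqrt{16548}}{4} = \frac{2 \sqrt{4137}}{4} = \frac{\sqrt{4137}}{2} \approx 32.16$)
$p{\left(190,207 \right)} - I = 207 - \frac{\sqrt{4137}}{2}$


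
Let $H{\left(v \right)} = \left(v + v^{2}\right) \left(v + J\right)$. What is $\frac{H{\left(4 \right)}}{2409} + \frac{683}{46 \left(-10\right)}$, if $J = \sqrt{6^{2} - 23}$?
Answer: $- \frac{1608547}{1108140} + \frac{20 \sqrt{13}}{2409} \approx -1.4216$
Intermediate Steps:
$J = \sqrt{13}$ ($J = \sqrt{36 - 23} = \sqrt{13} \approx 3.6056$)
$H{\left(v \right)} = \left(v + \sqrt{13}\right) \left(v + v^{2}\right)$ ($H{\left(v \right)} = \left(v + v^{2}\right) \left(v + \sqrt{13}\right) = \left(v + \sqrt{13}\right) \left(v + v^{2}\right)$)
$\frac{H{\left(4 \right)}}{2409} + \frac{683}{46 \left(-10\right)} = \frac{4 \left(4 + \sqrt{13} + 4^{2} + 4 \sqrt{13}\right)}{2409} + \frac{683}{46 \left(-10\right)} = 4 \left(4 + \sqrt{13} + 16 + 4 \sqrt{13}\right) \frac{1}{2409} + \frac{683}{-460} = 4 \left(20 + 5 \sqrt{13}\right) \frac{1}{2409} + 683 \left(- \frac{1}{460}\right) = \left(80 + 20 \sqrt{13}\right) \frac{1}{2409} - \frac{683}{460} = \left(\frac{80}{2409} + \frac{20 \sqrt{13}}{2409}\right) - \frac{683}{460} = - \frac{1608547}{1108140} + \frac{20 \sqrt{13}}{2409}$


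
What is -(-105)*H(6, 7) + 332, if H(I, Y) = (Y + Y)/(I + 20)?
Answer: 5051/13 ≈ 388.54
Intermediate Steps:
H(I, Y) = 2*Y/(20 + I) (H(I, Y) = (2*Y)/(20 + I) = 2*Y/(20 + I))
-(-105)*H(6, 7) + 332 = -(-105)*2*7/(20 + 6) + 332 = -(-105)*2*7/26 + 332 = -(-105)*2*7*(1/26) + 332 = -(-105)*7/13 + 332 = -105*(-7/13) + 332 = 735/13 + 332 = 5051/13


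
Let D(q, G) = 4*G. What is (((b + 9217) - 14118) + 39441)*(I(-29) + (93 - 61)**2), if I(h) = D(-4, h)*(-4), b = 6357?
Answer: 60854736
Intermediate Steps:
I(h) = -16*h (I(h) = (4*h)*(-4) = -16*h)
(((b + 9217) - 14118) + 39441)*(I(-29) + (93 - 61)**2) = (((6357 + 9217) - 14118) + 39441)*(-16*(-29) + (93 - 61)**2) = ((15574 - 14118) + 39441)*(464 + 32**2) = (1456 + 39441)*(464 + 1024) = 40897*1488 = 60854736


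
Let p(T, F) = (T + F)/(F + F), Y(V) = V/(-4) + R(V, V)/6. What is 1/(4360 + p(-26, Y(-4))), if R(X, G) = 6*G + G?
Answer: 22/96009 ≈ 0.00022915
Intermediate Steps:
R(X, G) = 7*G
Y(V) = 11*V/12 (Y(V) = V/(-4) + (7*V)/6 = V*(-¼) + (7*V)*(⅙) = -V/4 + 7*V/6 = 11*V/12)
p(T, F) = (F + T)/(2*F) (p(T, F) = (F + T)/((2*F)) = (F + T)*(1/(2*F)) = (F + T)/(2*F))
1/(4360 + p(-26, Y(-4))) = 1/(4360 + ((11/12)*(-4) - 26)/(2*(((11/12)*(-4))))) = 1/(4360 + (-11/3 - 26)/(2*(-11/3))) = 1/(4360 + (½)*(-3/11)*(-89/3)) = 1/(4360 + 89/22) = 1/(96009/22) = 22/96009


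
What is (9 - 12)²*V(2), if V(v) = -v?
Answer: -18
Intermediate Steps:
(9 - 12)²*V(2) = (9 - 12)²*(-1*2) = (-3)²*(-2) = 9*(-2) = -18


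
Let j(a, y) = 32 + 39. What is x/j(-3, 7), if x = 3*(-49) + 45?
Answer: -102/71 ≈ -1.4366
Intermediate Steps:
j(a, y) = 71
x = -102 (x = -147 + 45 = -102)
x/j(-3, 7) = -102/71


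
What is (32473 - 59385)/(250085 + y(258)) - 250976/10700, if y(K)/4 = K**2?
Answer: -32469289304/1381212175 ≈ -23.508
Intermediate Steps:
y(K) = 4*K**2
(32473 - 59385)/(250085 + y(258)) - 250976/10700 = (32473 - 59385)/(250085 + 4*258**2) - 250976/10700 = -26912/(250085 + 4*66564) - 250976/10700 = -26912/(250085 + 266256) - 1*62744/2675 = -26912/516341 - 62744/2675 = -32469289304/1381212175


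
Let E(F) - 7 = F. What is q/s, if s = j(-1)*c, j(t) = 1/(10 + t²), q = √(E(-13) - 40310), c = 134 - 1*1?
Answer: 22*I*√10079/133 ≈ 16.607*I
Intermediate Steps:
E(F) = 7 + F
c = 133 (c = 134 - 1 = 133)
q = 2*I*√10079 (q = √((7 - 13) - 40310) = √(-6 - 40310) = √(-40316) = 2*I*√10079 ≈ 200.79*I)
s = 133/11 (s = 133/(10 + (-1)²) = 133/(10 + 1) = 133/11 ≈ 12.091)
q/s = (2*I*√10079)/(133/11) = (2*I*√10079)*(11/133) = 22*I*√10079/133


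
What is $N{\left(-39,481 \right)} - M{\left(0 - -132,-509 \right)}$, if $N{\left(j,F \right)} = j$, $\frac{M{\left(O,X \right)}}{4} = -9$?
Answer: $-3$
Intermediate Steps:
$M{\left(O,X \right)} = -36$ ($M{\left(O,X \right)} = 4 \left(-9\right) = -36$)
$N{\left(-39,481 \right)} - M{\left(0 - -132,-509 \right)} = -39 - -36 = -39 + 36 = -3$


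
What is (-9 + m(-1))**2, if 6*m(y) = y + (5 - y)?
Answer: 2401/36 ≈ 66.694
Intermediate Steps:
m(y) = 5/6 (m(y) = (y + (5 - y))/6 = (1/6)*5 = 5/6)
(-9 + m(-1))**2 = (-9 + 5/6)**2 = (-49/6)**2 = 2401/36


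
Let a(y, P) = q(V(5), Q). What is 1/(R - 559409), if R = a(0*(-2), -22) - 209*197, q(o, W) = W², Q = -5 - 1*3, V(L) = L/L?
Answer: -1/600518 ≈ -1.6652e-6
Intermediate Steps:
V(L) = 1
Q = -8 (Q = -5 - 3 = -8)
a(y, P) = 64 (a(y, P) = (-8)² = 64)
R = -41109 (R = 64 - 209*197 = 64 - 41173 = -41109)
1/(R - 559409) = 1/(-41109 - 559409) = 1/(-600518) = -1/600518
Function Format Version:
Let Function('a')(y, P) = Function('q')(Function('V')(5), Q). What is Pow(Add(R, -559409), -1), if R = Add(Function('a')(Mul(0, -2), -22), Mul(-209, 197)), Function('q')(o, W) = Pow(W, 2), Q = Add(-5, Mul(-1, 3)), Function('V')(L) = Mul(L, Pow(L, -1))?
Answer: Rational(-1, 600518) ≈ -1.6652e-6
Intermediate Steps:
Function('V')(L) = 1
Q = -8 (Q = Add(-5, -3) = -8)
Function('a')(y, P) = 64 (Function('a')(y, P) = Pow(-8, 2) = 64)
R = -41109 (R = Add(64, Mul(-209, 197)) = Add(64, -41173) = -41109)
Pow(Add(R, -559409), -1) = Pow(Add(-41109, -559409), -1) = Pow(-600518, -1) = Rational(-1, 600518)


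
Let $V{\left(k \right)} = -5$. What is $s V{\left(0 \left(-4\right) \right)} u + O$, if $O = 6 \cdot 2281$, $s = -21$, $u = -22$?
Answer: $11376$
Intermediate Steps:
$O = 13686$
$s V{\left(0 \left(-4\right) \right)} u + O = \left(-21\right) \left(-5\right) \left(-22\right) + 13686 = 105 \left(-22\right) + 13686 = -2310 + 13686 = 11376$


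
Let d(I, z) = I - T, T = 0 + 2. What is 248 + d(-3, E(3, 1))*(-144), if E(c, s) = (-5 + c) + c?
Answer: 968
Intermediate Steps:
T = 2
E(c, s) = -5 + 2*c
d(I, z) = -2 + I (d(I, z) = I - 1*2 = I - 2 = -2 + I)
248 + d(-3, E(3, 1))*(-144) = 248 + (-2 - 3)*(-144) = 248 - 5*(-144) = 248 + 720 = 968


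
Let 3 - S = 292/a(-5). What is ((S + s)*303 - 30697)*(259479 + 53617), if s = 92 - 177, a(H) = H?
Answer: -59249973944/5 ≈ -1.1850e+10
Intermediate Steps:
s = -85
S = 307/5 (S = 3 - 292/(-5) = 3 - 292*(-1)/5 = 3 - 1*(-292/5) = 3 + 292/5 = 307/5 ≈ 61.400)
((S + s)*303 - 30697)*(259479 + 53617) = ((307/5 - 85)*303 - 30697)*(259479 + 53617) = (-118/5*303 - 30697)*313096 = (-35754/5 - 30697)*313096 = -189239/5*313096 = -59249973944/5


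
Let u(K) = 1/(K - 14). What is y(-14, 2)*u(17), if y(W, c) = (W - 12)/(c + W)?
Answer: 13/18 ≈ 0.72222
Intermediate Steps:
y(W, c) = (-12 + W)/(W + c)
u(K) = 1/(-14 + K)
y(-14, 2)*u(17) = ((-12 - 14)/(-14 + 2))/(-14 + 17) = (-26/(-12))/3 = -1/12*(-26)*(1/3) = (13/6)*(1/3) = 13/18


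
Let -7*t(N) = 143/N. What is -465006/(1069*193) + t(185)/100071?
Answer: -60261061480001/26737021316565 ≈ -2.2538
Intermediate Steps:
t(N) = -143/(7*N)
-465006/(1069*193) + t(185)/100071 = -465006/(1069*193) - 143/7/185/100071 = -465006/206317 - 143/7*1/185*(1/100071) = -465006*1/206317 - 143/1295*1/100071 = -465006/206317 - 143/129591945 = -60261061480001/26737021316565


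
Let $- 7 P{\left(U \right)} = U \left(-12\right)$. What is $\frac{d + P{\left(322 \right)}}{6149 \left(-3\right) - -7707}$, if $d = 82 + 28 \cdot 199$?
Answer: $- \frac{3103}{5370} \approx -0.57784$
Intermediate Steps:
$d = 5654$ ($d = 82 + 5572 = 5654$)
$P{\left(U \right)} = \frac{12 U}{7}$ ($P{\left(U \right)} = - \frac{U \left(-12\right)}{7} = - \frac{\left(-12\right) U}{7} = \frac{12 U}{7}$)
$\frac{d + P{\left(322 \right)}}{6149 \left(-3\right) - -7707} = \frac{5654 + \frac{12}{7} \cdot 322}{6149 \left(-3\right) - -7707} = \frac{5654 + 552}{-18447 + \left(7930 - 223\right)} = \frac{6206}{-18447 + 7707} = \frac{6206}{-10740} = 6206 \left(- \frac{1}{10740}\right) = - \frac{3103}{5370}$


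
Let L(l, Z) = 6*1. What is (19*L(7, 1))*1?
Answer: 114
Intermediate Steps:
L(l, Z) = 6
(19*L(7, 1))*1 = (19*6)*1 = 114*1 = 114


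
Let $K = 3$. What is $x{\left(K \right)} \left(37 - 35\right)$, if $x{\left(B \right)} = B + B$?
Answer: $12$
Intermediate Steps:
$x{\left(B \right)} = 2 B$
$x{\left(K \right)} \left(37 - 35\right) = 2 \cdot 3 \left(37 - 35\right) = 6 \cdot 2 = 12$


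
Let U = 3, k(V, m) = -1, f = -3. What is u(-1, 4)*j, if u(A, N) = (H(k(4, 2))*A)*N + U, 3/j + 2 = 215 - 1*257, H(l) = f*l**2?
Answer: -45/44 ≈ -1.0227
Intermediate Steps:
H(l) = -3*l**2
j = -3/44 (j = 3/(-2 + (215 - 1*257)) = 3/(-2 + (215 - 257)) = 3/(-2 - 42) = 3/(-44) = 3*(-1/44) = -3/44 ≈ -0.068182)
u(A, N) = 3 - 3*A*N (u(A, N) = ((-3*(-1)**2)*A)*N + 3 = ((-3*1)*A)*N + 3 = (-3*A)*N + 3 = -3*A*N + 3 = 3 - 3*A*N)
u(-1, 4)*j = (3 - 3*(-1)*4)*(-3/44) = (3 + 12)*(-3/44) = 15*(-3/44) = -45/44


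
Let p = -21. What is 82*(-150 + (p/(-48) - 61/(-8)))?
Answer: -93111/8 ≈ -11639.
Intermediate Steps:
82*(-150 + (p/(-48) - 61/(-8))) = 82*(-150 + (-21/(-48) - 61/(-8))) = 82*(-150 + (-21*(-1/48) - 61*(-⅛))) = 82*(-150 + (7/16 + 61/8)) = 82*(-150 + 129/16) = 82*(-2271/16) = -93111/8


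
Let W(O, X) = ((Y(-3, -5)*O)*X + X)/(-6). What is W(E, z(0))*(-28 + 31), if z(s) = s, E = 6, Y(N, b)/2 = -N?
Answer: 0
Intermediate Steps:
Y(N, b) = -2*N (Y(N, b) = 2*(-N) = -2*N)
W(O, X) = -X/6 - O*X (W(O, X) = (((-2*(-3))*O)*X + X)/(-6) = ((6*O)*X + X)*(-⅙) = (6*O*X + X)*(-⅙) = (X + 6*O*X)*(-⅙) = -X/6 - O*X)
W(E, z(0))*(-28 + 31) = (-1*0*(⅙ + 6))*(-28 + 31) = -1*0*37/6*3 = 0*3 = 0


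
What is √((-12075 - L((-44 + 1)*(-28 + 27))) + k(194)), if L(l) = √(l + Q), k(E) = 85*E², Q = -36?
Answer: √(3186985 - √7) ≈ 1785.2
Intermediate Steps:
L(l) = √(-36 + l) (L(l) = √(l - 36) = √(-36 + l))
√((-12075 - L((-44 + 1)*(-28 + 27))) + k(194)) = √((-12075 - √(-36 + (-44 + 1)*(-28 + 27))) + 85*194²) = √((-12075 - √(-36 - 43*(-1))) + 85*37636) = √((-12075 - √(-36 + 43)) + 3199060) = √((-12075 - √7) + 3199060) = √(3186985 - √7)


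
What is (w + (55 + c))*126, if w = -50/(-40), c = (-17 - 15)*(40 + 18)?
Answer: -453537/2 ≈ -2.2677e+5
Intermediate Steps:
c = -1856 (c = -32*58 = -1856)
w = 5/4 (w = -50*(-1/40) = 5/4 ≈ 1.2500)
(w + (55 + c))*126 = (5/4 + (55 - 1856))*126 = (5/4 - 1801)*126 = -7199/4*126 = -453537/2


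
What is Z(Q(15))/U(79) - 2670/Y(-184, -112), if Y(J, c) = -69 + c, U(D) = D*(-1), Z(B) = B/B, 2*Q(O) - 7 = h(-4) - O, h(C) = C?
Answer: 210749/14299 ≈ 14.739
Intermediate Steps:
Q(O) = 3/2 - O/2 (Q(O) = 7/2 + (-4 - O)/2 = 7/2 + (-2 - O/2) = 3/2 - O/2)
Z(B) = 1
U(D) = -D
Z(Q(15))/U(79) - 2670/Y(-184, -112) = 1/(-1*79) - 2670/(-69 - 112) = 1/(-79) - 2670/(-181) = 1*(-1/79) - 2670*(-1/181) = -1/79 + 2670/181 = 210749/14299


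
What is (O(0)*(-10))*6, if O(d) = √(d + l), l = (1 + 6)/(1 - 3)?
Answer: -30*I*√14 ≈ -112.25*I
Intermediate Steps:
l = -7/2 (l = 7/(-2) = 7*(-½) = -7/2 ≈ -3.5000)
O(d) = √(-7/2 + d) (O(d) = √(d - 7/2) = √(-7/2 + d))
(O(0)*(-10))*6 = ((√(-14 + 4*0)/2)*(-10))*6 = ((√(-14 + 0)/2)*(-10))*6 = ((√(-14)/2)*(-10))*6 = (((I*√14)/2)*(-10))*6 = ((I*√14/2)*(-10))*6 = -5*I*√14*6 = -30*I*√14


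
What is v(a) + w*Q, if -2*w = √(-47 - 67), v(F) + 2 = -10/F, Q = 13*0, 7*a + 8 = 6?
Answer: 33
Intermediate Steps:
a = -2/7 (a = -8/7 + (⅐)*6 = -8/7 + 6/7 = -2/7 ≈ -0.28571)
Q = 0
v(F) = -2 - 10/F
w = -I*√114/2 (w = -√(-47 - 67)/2 = -I*√114/2 ≈ -5.3385*I)
v(a) + w*Q = (-2 - 10/(-2/7)) - I*√114/2*0 = (-2 - 10*(-7/2)) + 0 = (-2 + 35) + 0 = 33 + 0 = 33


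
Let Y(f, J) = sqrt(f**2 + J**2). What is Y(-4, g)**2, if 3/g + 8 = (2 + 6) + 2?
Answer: 73/4 ≈ 18.250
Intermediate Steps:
g = 3/2 (g = 3/(-8 + ((2 + 6) + 2)) = 3/(-8 + (8 + 2)) = 3/(-8 + 10) = 3/2 ≈ 1.5000)
Y(f, J) = sqrt(J**2 + f**2)
Y(-4, g)**2 = (sqrt((3/2)**2 + (-4)**2))**2 = (sqrt(9/4 + 16))**2 = (sqrt(73/4))**2 = (sqrt(73)/2)**2 = 73/4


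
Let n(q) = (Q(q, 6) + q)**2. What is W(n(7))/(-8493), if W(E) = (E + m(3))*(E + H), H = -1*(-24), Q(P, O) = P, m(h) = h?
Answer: -43780/8493 ≈ -5.1548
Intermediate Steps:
H = 24
n(q) = 4*q**2 (n(q) = (q + q)**2 = (2*q)**2 = 4*q**2)
W(E) = (3 + E)*(24 + E) (W(E) = (E + 3)*(E + 24) = (3 + E)*(24 + E))
W(n(7))/(-8493) = (72 + (4*7**2)**2 + 27*(4*7**2))/(-8493) = (72 + (4*49)**2 + 27*(4*49))*(-1/8493) = (72 + 196**2 + 27*196)*(-1/8493) = (72 + 38416 + 5292)*(-1/8493) = 43780*(-1/8493) = -43780/8493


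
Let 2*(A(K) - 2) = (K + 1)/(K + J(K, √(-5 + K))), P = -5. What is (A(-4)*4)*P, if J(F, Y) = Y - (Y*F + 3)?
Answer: -5585/137 - 225*I/137 ≈ -40.766 - 1.6423*I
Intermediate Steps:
J(F, Y) = -3 + Y - F*Y (J(F, Y) = Y - (F*Y + 3) = Y - (3 + F*Y) = Y + (-3 - F*Y) = -3 + Y - F*Y)
A(K) = 2 + (1 + K)/(2*(-3 + K + √(-5 + K) - K*√(-5 + K))) (A(K) = 2 + ((K + 1)/(K + (-3 + √(-5 + K) - K*√(-5 + K))))/2 = 2 + ((1 + K)/(-3 + K + √(-5 + K) - K*√(-5 + K)))/2 = 2 + (1 + K)/(2*(-3 + K + √(-5 + K) - K*√(-5 + K))))
(A(-4)*4)*P = (((11/2 - 2*√(-5 - 4) - 5/2*(-4) + 2*(-4)*√(-5 - 4))/(3 - 1*(-4) - √(-5 - 4) - 4*√(-5 - 4)))*4)*(-5) = (((11/2 - 6*I + 10 + 2*(-4)*√(-9))/(3 + 4 - √(-9) - 12*I))*4)*(-5) = (((11/2 - 6*I + 10 + 2*(-4)*(3*I))/(3 + 4 - 3*I - 12*I))*4)*(-5) = (((11/2 - 6*I + 10 - 24*I)/(3 + 4 - 3*I - 12*I))*4)*(-5) = (((31/2 - 30*I)/(7 - 15*I))*4)*(-5) = ((((7 + 15*I)/274)*(31/2 - 30*I))*4)*(-5) = (((7 + 15*I)*(31/2 - 30*I)/274)*4)*(-5) = (2*(7 + 15*I)*(31/2 - 30*I)/137)*(-5) = -10*(7 + 15*I)*(31/2 - 30*I)/137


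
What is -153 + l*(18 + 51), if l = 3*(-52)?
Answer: -10917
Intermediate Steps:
l = -156
-153 + l*(18 + 51) = -153 - 156*(18 + 51) = -153 - 156*69 = -153 - 10764 = -10917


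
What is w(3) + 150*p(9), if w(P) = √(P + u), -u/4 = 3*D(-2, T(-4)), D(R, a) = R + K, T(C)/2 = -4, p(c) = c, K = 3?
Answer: 1350 + 3*I ≈ 1350.0 + 3.0*I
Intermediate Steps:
T(C) = -8 (T(C) = 2*(-4) = -8)
D(R, a) = 3 + R (D(R, a) = R + 3 = 3 + R)
u = -12 (u = -12*(3 - 2) = -12 ≈ -12.000)
w(P) = √(-12 + P) (w(P) = √(P - 12) = √(-12 + P))
w(3) + 150*p(9) = √(-12 + 3) + 150*9 = √(-9) + 1350 = 3*I + 1350 = 1350 + 3*I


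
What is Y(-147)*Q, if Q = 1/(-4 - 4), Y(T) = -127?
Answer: 127/8 ≈ 15.875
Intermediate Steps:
Q = -⅛ (Q = 1/(-8) = -⅛ ≈ -0.12500)
Y(-147)*Q = -127*(-⅛) = 127/8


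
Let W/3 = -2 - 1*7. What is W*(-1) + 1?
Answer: 28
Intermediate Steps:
W = -27 (W = 3*(-2 - 1*7) = 3*(-2 - 7) = 3*(-9) = -27)
W*(-1) + 1 = -27*(-1) + 1 = 27 + 1 = 28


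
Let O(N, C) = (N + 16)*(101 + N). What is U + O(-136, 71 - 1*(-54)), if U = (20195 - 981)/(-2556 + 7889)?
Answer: 22417814/5333 ≈ 4203.6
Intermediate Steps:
U = 19214/5333 ≈ 3.6029
O(N, C) = (16 + N)*(101 + N)
U + O(-136, 71 - 1*(-54)) = 19214/5333 + (1616 + (-136)² + 117*(-136)) = 19214/5333 + (1616 + 18496 - 15912) = 19214/5333 + 4200 = 22417814/5333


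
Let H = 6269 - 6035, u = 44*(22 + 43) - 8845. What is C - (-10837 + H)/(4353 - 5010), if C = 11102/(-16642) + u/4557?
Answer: -21494847335/1186316649 ≈ -18.119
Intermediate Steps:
u = -5985 (u = 44*65 - 8845 = 2860 - 8845 = -5985)
H = 234
C = -3576052/1805657 (C = 11102/(-16642) - 5985/4557 = 11102*(-1/16642) - 5985*1/4557 = -5551/8321 - 285/217 = -3576052/1805657 ≈ -1.9805)
C - (-10837 + H)/(4353 - 5010) = -3576052/1805657 - (-10837 + 234)/(4353 - 5010) = -3576052/1805657 - (-10603)/(-657) = -3576052/1805657 - (-10603)*(-1)/657 = -3576052/1805657 - 1*10603/657 = -3576052/1805657 - 10603/657 = -21494847335/1186316649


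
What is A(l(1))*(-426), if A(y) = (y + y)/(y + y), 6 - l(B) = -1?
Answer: -426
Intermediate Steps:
l(B) = 7 (l(B) = 6 - 1*(-1) = 6 + 1 = 7)
A(y) = 1 (A(y) = (2*y)/((2*y)) = (2*y)*(1/(2*y)) = 1)
A(l(1))*(-426) = 1*(-426) = -426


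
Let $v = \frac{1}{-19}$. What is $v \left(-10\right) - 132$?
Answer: $- \frac{2498}{19} \approx -131.47$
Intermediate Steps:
$v = - \frac{1}{19} \approx -0.052632$
$v \left(-10\right) - 132 = \left(- \frac{1}{19}\right) \left(-10\right) - 132 = \frac{10}{19} - 132 = - \frac{2498}{19}$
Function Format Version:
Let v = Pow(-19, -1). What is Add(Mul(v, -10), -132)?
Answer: Rational(-2498, 19) ≈ -131.47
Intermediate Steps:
v = Rational(-1, 19) ≈ -0.052632
Add(Mul(v, -10), -132) = Add(Mul(Rational(-1, 19), -10), -132) = Add(Rational(10, 19), -132) = Rational(-2498, 19)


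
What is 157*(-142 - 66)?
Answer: -32656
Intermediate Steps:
157*(-142 - 66) = 157*(-208) = -32656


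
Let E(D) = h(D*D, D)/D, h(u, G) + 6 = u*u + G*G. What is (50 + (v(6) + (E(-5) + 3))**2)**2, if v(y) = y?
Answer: 129636722601/625 ≈ 2.0742e+8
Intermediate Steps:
h(u, G) = -6 + G**2 + u**2 (h(u, G) = -6 + (u*u + G*G) = -6 + (u**2 + G**2) = -6 + (G**2 + u**2) = -6 + G**2 + u**2)
E(D) = (-6 + D**2 + D**4)/D (E(D) = (-6 + D**2 + (D*D)**2)/D = (-6 + D**2 + (D**2)**2)/D = (-6 + D**2 + D**4)/D)
(50 + (v(6) + (E(-5) + 3))**2)**2 = (50 + (6 + ((-5 + (-5)**3 - 6/(-5)) + 3))**2)**2 = (50 + (6 + ((-5 - 125 - 6*(-1/5)) + 3))**2)**2 = (50 + (6 + ((-5 - 125 + 6/5) + 3))**2)**2 = (50 + (6 + (-644/5 + 3))**2)**2 = (50 + (6 - 629/5)**2)**2 = (50 + (-599/5)**2)**2 = (50 + 358801/25)**2 = (360051/25)**2 = 129636722601/625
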